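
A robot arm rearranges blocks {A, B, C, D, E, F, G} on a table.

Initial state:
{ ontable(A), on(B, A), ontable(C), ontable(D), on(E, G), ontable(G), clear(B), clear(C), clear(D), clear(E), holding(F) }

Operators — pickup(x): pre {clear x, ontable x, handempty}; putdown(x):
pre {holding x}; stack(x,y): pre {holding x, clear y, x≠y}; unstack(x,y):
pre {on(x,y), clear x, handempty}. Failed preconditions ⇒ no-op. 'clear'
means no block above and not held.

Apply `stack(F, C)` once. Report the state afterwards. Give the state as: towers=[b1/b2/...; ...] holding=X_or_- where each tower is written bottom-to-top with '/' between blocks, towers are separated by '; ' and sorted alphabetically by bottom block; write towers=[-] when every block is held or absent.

before: towers=[A/B; C; D; G/E] holding=F
pre[stack(F, C)]: holding(F) ✓, clear(C) ✓, F≠C ✓
all met → apply stack(F, C)
after:  towers=[A/B; C/F; D; G/E] holding=-

towers=[A/B; C/F; D; G/E] holding=-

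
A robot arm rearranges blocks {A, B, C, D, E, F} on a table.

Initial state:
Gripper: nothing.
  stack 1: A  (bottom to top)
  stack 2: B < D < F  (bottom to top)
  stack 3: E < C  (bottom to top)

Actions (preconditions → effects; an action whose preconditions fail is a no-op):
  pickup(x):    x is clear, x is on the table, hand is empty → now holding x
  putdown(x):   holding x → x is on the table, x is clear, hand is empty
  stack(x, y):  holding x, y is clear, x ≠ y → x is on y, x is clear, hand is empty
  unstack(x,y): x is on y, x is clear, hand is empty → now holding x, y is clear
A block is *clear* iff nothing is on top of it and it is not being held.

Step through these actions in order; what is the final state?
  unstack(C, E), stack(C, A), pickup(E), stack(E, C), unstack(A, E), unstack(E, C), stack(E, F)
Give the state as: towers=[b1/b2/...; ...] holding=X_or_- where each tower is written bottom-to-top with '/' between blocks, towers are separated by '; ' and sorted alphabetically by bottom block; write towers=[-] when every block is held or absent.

step 1 (unstack(C, E)): towers=[A; B/D/F; E] holding=C
step 2 (stack(C, A)): towers=[A/C; B/D/F; E] holding=-
step 3 (pickup(E)): towers=[A/C; B/D/F] holding=E
step 4 (stack(E, C)): towers=[A/C/E; B/D/F] holding=-
step 5 (unstack(A, E)) [no-op]: towers=[A/C/E; B/D/F] holding=-
step 6 (unstack(E, C)): towers=[A/C; B/D/F] holding=E
step 7 (stack(E, F)): towers=[A/C; B/D/F/E] holding=-

towers=[A/C; B/D/F/E] holding=-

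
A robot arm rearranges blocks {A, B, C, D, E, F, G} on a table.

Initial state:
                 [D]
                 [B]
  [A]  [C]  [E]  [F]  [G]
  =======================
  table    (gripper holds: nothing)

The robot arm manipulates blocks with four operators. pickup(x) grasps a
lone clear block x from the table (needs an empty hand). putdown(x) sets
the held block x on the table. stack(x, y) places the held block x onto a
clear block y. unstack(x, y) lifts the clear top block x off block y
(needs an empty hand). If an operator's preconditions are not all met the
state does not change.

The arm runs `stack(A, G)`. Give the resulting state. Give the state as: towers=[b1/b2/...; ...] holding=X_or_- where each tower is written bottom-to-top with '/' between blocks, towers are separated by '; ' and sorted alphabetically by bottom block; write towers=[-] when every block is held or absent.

towers=[A; C; E; F/B/D; G] holding=-

before: towers=[A; C; E; F/B/D; G] holding=-
pre[stack(A, G)]: holding(A) ✗, clear(G) ✓, A≠G ✓
holding(A) unmet → stack(A, G) is a no-op
after:  towers=[A; C; E; F/B/D; G] holding=-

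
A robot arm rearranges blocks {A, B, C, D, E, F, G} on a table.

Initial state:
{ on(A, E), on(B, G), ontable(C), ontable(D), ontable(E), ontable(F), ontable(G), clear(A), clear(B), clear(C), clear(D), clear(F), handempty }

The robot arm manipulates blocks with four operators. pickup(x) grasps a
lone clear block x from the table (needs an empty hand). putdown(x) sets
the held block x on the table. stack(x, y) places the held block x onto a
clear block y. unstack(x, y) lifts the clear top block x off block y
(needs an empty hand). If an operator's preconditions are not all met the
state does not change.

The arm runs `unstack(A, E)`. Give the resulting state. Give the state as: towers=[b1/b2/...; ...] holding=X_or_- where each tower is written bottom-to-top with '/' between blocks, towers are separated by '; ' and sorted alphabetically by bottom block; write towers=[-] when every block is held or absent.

before: towers=[C; D; E/A; F; G/B] holding=-
pre[unstack(A, E)]: on(A,E) yes, clear(A) yes, handempty yes
all met → apply unstack(A, E)
after:  towers=[C; D; E; F; G/B] holding=A

towers=[C; D; E; F; G/B] holding=A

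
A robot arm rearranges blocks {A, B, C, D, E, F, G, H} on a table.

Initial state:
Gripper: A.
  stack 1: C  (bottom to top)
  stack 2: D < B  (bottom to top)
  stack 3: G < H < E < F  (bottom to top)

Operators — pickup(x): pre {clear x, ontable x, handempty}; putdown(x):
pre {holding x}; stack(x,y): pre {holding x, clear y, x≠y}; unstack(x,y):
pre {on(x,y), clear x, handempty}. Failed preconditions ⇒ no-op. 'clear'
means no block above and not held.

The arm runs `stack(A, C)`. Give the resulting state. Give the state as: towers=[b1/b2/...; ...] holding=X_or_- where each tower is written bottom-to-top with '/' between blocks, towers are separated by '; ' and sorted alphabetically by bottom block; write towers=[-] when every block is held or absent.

towers=[C/A; D/B; G/H/E/F] holding=-

before: towers=[C; D/B; G/H/E/F] holding=A
pre[stack(A, C)]: holding(A) ok, clear(C) ok, A≠C ok
all met → apply stack(A, C)
after:  towers=[C/A; D/B; G/H/E/F] holding=-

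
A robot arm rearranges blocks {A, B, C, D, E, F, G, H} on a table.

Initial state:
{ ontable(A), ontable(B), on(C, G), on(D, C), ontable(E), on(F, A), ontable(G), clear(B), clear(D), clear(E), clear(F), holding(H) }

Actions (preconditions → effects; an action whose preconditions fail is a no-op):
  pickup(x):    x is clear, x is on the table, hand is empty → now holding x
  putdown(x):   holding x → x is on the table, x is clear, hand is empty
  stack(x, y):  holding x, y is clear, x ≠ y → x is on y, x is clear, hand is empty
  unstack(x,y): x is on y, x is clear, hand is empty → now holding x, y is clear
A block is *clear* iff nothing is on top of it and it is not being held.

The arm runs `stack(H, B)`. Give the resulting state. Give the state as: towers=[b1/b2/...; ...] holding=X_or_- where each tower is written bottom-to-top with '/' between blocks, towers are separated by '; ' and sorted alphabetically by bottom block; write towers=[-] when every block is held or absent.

towers=[A/F; B/H; E; G/C/D] holding=-

before: towers=[A/F; B; E; G/C/D] holding=H
pre[stack(H, B)]: holding(H) yes, clear(B) yes, H≠B yes
all met → apply stack(H, B)
after:  towers=[A/F; B/H; E; G/C/D] holding=-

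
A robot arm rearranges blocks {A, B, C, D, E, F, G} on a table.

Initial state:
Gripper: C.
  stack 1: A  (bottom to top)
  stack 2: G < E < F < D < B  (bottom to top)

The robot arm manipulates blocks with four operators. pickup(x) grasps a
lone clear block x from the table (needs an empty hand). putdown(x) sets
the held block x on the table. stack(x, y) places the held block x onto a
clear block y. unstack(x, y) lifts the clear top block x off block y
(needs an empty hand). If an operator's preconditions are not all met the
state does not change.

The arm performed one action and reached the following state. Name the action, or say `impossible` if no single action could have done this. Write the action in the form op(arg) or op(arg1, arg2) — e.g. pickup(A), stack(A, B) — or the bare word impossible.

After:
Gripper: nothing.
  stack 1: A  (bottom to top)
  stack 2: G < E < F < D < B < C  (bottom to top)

target: towers=[A; G/E/F/D/B/C] holding=-
        putdown(C) → towers=[A; C; G/E/F/D/B] holding=-
       stack(C, B) → towers=[A; G/E/F/D/B/C] holding=-  ← match
       stack(C, A) → towers=[A/C; G/E/F/D/B] holding=-

stack(C, B)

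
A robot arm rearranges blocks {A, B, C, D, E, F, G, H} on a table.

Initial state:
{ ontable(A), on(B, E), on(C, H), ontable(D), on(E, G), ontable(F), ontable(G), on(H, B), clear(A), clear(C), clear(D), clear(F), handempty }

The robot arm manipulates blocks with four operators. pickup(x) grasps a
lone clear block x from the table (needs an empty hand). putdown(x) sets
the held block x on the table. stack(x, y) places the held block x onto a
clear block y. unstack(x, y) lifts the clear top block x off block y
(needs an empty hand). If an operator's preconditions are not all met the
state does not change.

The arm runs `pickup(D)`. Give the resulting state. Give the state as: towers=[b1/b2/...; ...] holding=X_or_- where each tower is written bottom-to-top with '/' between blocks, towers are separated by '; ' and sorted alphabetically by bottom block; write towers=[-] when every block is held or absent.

towers=[A; F; G/E/B/H/C] holding=D

before: towers=[A; D; F; G/E/B/H/C] holding=-
pre[pickup(D)]: clear(D) ok, ontable(D) ok, handempty ok
all met → apply pickup(D)
after:  towers=[A; F; G/E/B/H/C] holding=D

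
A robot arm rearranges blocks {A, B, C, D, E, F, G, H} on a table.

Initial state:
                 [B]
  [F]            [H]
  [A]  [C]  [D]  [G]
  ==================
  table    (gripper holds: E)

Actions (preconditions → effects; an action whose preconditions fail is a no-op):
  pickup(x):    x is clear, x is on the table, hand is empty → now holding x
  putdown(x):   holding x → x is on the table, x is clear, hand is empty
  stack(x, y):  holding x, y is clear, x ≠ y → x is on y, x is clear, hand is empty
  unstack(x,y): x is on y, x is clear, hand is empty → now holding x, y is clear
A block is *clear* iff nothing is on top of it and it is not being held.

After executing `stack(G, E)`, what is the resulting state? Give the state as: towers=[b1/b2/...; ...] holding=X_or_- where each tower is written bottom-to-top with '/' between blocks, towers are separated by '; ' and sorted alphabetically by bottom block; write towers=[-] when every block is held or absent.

before: towers=[A/F; C; D; G/H/B] holding=E
pre[stack(G, E)]: holding(G) no, clear(E) no, G≠E yes
holding(G), clear(E) unmet → stack(G, E) is a no-op
after:  towers=[A/F; C; D; G/H/B] holding=E

towers=[A/F; C; D; G/H/B] holding=E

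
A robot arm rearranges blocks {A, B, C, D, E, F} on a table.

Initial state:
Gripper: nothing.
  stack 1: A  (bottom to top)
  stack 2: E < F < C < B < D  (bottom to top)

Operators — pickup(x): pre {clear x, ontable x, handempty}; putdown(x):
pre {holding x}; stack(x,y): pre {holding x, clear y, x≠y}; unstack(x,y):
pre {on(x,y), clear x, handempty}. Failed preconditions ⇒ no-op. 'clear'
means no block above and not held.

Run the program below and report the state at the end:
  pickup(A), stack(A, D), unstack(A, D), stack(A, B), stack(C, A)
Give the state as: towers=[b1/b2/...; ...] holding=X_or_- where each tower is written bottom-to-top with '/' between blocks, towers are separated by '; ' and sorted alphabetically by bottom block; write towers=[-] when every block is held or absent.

step 1 (pickup(A)): towers=[E/F/C/B/D] holding=A
step 2 (stack(A, D)): towers=[E/F/C/B/D/A] holding=-
step 3 (unstack(A, D)): towers=[E/F/C/B/D] holding=A
step 4 (stack(A, B)) [no-op]: towers=[E/F/C/B/D] holding=A
step 5 (stack(C, A)) [no-op]: towers=[E/F/C/B/D] holding=A

towers=[E/F/C/B/D] holding=A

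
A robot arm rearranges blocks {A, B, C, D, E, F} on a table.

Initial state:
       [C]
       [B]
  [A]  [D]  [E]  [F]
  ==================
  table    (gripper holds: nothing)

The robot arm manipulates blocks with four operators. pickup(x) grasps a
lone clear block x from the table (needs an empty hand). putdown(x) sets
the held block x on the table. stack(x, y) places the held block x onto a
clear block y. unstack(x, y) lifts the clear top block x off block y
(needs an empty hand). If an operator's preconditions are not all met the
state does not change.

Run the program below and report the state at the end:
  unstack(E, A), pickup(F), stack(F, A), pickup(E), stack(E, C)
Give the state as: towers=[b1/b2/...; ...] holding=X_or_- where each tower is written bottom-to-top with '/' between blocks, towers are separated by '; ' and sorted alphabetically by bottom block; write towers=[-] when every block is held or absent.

towers=[A/F; D/B/C/E] holding=-

step 1 (unstack(E, A)) [no-op]: towers=[A; D/B/C; E; F] holding=-
step 2 (pickup(F)): towers=[A; D/B/C; E] holding=F
step 3 (stack(F, A)): towers=[A/F; D/B/C; E] holding=-
step 4 (pickup(E)): towers=[A/F; D/B/C] holding=E
step 5 (stack(E, C)): towers=[A/F; D/B/C/E] holding=-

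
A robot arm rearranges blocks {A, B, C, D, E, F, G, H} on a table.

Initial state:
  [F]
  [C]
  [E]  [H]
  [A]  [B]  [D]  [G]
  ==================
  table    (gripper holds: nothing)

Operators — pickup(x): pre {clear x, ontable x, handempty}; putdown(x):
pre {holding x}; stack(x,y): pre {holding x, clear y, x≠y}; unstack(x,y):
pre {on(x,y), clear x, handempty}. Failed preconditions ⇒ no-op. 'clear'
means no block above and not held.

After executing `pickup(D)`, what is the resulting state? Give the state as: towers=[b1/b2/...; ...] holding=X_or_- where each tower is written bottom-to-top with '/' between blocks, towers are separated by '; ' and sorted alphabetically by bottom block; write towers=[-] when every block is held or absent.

towers=[A/E/C/F; B/H; G] holding=D

before: towers=[A/E/C/F; B/H; D; G] holding=-
pre[pickup(D)]: clear(D) ok, ontable(D) ok, handempty ok
all met → apply pickup(D)
after:  towers=[A/E/C/F; B/H; G] holding=D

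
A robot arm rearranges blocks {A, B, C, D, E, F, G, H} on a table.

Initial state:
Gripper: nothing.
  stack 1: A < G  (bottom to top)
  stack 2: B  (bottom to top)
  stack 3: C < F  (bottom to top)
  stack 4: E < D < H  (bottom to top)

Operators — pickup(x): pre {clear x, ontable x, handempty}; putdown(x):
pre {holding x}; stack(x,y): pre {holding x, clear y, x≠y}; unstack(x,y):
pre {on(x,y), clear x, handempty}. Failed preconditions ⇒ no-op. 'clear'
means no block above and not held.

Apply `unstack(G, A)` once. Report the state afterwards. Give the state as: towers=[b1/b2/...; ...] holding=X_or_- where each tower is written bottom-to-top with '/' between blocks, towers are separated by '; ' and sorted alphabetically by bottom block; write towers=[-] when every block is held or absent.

towers=[A; B; C/F; E/D/H] holding=G

before: towers=[A/G; B; C/F; E/D/H] holding=-
pre[unstack(G, A)]: on(G,A) ✓, clear(G) ✓, handempty ✓
all met → apply unstack(G, A)
after:  towers=[A; B; C/F; E/D/H] holding=G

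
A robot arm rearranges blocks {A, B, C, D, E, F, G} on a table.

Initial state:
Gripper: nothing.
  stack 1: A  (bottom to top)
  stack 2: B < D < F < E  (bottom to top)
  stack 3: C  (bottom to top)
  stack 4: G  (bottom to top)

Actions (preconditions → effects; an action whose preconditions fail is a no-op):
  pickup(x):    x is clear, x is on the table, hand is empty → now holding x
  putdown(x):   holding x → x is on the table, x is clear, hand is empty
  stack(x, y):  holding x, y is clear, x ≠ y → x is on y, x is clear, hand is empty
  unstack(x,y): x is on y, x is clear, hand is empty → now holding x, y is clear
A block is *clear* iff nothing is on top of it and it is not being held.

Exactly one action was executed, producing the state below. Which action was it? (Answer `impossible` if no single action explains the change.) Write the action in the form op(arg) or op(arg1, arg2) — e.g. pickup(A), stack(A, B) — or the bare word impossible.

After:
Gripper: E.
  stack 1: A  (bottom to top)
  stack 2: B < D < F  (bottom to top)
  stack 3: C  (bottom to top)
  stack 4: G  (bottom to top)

target: towers=[A; B/D/F; C; G] holding=E
         pickup(G) → towers=[A; B/D/F/E; C] holding=G
         pickup(A) → towers=[B/D/F/E; C; G] holding=A
     unstack(E, F) → towers=[A; B/D/F; C; G] holding=E  ← match
         pickup(C) → towers=[A; B/D/F/E; G] holding=C

unstack(E, F)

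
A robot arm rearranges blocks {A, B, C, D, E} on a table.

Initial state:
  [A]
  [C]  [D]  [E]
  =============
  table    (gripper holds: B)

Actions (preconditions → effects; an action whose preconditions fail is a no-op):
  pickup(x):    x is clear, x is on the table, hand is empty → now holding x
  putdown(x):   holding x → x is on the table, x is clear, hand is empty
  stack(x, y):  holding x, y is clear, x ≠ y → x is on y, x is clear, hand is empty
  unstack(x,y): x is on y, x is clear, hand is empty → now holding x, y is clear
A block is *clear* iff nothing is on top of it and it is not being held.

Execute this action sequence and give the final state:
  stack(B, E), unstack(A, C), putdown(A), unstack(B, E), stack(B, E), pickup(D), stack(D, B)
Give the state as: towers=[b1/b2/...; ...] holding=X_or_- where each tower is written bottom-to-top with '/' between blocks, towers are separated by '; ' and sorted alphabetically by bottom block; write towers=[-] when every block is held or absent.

step 1 (stack(B, E)): towers=[C/A; D; E/B] holding=-
step 2 (unstack(A, C)): towers=[C; D; E/B] holding=A
step 3 (putdown(A)): towers=[A; C; D; E/B] holding=-
step 4 (unstack(B, E)): towers=[A; C; D; E] holding=B
step 5 (stack(B, E)): towers=[A; C; D; E/B] holding=-
step 6 (pickup(D)): towers=[A; C; E/B] holding=D
step 7 (stack(D, B)): towers=[A; C; E/B/D] holding=-

towers=[A; C; E/B/D] holding=-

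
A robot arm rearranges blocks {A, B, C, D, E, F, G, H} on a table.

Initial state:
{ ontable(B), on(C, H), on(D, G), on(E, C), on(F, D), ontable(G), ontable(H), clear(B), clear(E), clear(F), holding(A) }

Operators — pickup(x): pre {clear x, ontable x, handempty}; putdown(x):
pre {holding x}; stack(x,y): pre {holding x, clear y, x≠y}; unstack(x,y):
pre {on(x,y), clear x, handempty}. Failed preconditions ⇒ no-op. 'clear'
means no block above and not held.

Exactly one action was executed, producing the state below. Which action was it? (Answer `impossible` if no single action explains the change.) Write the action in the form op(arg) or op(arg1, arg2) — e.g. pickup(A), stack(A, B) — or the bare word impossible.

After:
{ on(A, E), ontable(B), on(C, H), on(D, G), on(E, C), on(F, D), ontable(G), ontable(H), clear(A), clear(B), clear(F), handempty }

target: towers=[B; G/D/F; H/C/E/A] holding=-
        putdown(A) → towers=[A; B; G/D/F; H/C/E] holding=-
       stack(A, E) → towers=[B; G/D/F; H/C/E/A] holding=-  ← match
       stack(A, B) → towers=[B/A; G/D/F; H/C/E] holding=-
       stack(A, F) → towers=[B; G/D/F/A; H/C/E] holding=-

stack(A, E)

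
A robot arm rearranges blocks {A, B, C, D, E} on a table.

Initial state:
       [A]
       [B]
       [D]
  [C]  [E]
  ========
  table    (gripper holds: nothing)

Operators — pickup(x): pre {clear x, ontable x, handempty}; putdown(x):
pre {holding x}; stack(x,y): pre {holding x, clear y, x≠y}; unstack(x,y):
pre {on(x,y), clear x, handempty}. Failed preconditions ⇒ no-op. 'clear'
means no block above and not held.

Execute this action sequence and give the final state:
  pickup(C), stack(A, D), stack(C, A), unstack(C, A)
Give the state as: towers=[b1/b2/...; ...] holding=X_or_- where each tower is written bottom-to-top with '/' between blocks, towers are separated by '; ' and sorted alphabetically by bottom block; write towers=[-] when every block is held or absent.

towers=[E/D/B/A] holding=C

step 1 (pickup(C)): towers=[E/D/B/A] holding=C
step 2 (stack(A, D)) [no-op]: towers=[E/D/B/A] holding=C
step 3 (stack(C, A)): towers=[E/D/B/A/C] holding=-
step 4 (unstack(C, A)): towers=[E/D/B/A] holding=C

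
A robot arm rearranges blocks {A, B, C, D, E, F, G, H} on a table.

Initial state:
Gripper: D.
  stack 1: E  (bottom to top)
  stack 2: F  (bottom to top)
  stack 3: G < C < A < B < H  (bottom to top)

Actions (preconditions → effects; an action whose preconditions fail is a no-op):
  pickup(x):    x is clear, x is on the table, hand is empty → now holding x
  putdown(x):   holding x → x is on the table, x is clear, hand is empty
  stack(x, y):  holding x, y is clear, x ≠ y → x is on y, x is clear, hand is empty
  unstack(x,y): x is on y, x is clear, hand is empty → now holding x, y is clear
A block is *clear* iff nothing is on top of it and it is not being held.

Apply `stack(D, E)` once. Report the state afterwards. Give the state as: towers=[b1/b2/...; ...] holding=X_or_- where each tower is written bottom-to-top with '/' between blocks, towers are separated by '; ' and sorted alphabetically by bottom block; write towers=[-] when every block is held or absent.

before: towers=[E; F; G/C/A/B/H] holding=D
pre[stack(D, E)]: holding(D) ✓, clear(E) ✓, D≠E ✓
all met → apply stack(D, E)
after:  towers=[E/D; F; G/C/A/B/H] holding=-

towers=[E/D; F; G/C/A/B/H] holding=-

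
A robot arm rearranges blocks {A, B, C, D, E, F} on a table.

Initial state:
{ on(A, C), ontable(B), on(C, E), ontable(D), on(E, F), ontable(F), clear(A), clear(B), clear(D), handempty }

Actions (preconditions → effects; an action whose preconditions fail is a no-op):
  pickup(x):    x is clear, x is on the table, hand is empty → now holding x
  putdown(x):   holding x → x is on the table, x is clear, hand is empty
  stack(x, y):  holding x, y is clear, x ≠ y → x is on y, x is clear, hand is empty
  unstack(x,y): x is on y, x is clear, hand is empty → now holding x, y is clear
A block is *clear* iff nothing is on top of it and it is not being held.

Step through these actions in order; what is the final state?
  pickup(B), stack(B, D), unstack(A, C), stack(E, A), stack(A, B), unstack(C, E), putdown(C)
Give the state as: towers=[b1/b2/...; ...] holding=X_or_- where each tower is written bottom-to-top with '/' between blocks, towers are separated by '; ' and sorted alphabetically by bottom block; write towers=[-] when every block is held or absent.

step 1 (pickup(B)): towers=[D; F/E/C/A] holding=B
step 2 (stack(B, D)): towers=[D/B; F/E/C/A] holding=-
step 3 (unstack(A, C)): towers=[D/B; F/E/C] holding=A
step 4 (stack(E, A)) [no-op]: towers=[D/B; F/E/C] holding=A
step 5 (stack(A, B)): towers=[D/B/A; F/E/C] holding=-
step 6 (unstack(C, E)): towers=[D/B/A; F/E] holding=C
step 7 (putdown(C)): towers=[C; D/B/A; F/E] holding=-

towers=[C; D/B/A; F/E] holding=-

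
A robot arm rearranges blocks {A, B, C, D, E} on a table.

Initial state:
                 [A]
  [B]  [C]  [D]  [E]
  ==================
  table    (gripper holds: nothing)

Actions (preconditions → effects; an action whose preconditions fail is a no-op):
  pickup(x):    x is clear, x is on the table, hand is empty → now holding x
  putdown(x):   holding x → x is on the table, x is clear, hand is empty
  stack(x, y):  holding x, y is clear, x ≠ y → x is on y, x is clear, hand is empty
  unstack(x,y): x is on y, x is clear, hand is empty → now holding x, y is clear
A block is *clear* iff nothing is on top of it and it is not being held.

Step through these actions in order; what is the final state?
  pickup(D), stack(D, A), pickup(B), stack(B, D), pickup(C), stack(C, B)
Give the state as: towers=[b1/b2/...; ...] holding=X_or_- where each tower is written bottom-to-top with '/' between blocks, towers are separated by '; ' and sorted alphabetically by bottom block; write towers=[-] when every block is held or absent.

step 1 (pickup(D)): towers=[B; C; E/A] holding=D
step 2 (stack(D, A)): towers=[B; C; E/A/D] holding=-
step 3 (pickup(B)): towers=[C; E/A/D] holding=B
step 4 (stack(B, D)): towers=[C; E/A/D/B] holding=-
step 5 (pickup(C)): towers=[E/A/D/B] holding=C
step 6 (stack(C, B)): towers=[E/A/D/B/C] holding=-

towers=[E/A/D/B/C] holding=-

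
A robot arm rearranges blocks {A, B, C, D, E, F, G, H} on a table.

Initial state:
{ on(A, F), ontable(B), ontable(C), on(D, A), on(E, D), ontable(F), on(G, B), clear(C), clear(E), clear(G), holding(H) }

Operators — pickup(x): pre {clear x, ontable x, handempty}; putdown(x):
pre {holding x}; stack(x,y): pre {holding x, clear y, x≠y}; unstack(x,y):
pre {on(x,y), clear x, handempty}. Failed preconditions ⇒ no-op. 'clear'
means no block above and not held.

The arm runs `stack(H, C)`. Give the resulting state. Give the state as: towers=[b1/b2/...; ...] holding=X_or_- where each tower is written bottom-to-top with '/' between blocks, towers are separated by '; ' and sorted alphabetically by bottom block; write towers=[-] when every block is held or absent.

towers=[B/G; C/H; F/A/D/E] holding=-

before: towers=[B/G; C; F/A/D/E] holding=H
pre[stack(H, C)]: holding(H) ✓, clear(C) ✓, H≠C ✓
all met → apply stack(H, C)
after:  towers=[B/G; C/H; F/A/D/E] holding=-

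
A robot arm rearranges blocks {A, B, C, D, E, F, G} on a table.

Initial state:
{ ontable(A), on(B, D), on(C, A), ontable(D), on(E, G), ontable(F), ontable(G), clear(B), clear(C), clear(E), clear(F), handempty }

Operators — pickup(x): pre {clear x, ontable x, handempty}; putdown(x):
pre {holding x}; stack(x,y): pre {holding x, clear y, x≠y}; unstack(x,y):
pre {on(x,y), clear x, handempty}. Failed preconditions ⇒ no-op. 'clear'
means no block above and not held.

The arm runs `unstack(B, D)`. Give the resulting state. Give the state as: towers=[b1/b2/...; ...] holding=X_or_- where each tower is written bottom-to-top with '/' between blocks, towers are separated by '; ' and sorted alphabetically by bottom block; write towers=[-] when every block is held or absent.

before: towers=[A/C; D/B; F; G/E] holding=-
pre[unstack(B, D)]: on(B,D) ok, clear(B) ok, handempty ok
all met → apply unstack(B, D)
after:  towers=[A/C; D; F; G/E] holding=B

towers=[A/C; D; F; G/E] holding=B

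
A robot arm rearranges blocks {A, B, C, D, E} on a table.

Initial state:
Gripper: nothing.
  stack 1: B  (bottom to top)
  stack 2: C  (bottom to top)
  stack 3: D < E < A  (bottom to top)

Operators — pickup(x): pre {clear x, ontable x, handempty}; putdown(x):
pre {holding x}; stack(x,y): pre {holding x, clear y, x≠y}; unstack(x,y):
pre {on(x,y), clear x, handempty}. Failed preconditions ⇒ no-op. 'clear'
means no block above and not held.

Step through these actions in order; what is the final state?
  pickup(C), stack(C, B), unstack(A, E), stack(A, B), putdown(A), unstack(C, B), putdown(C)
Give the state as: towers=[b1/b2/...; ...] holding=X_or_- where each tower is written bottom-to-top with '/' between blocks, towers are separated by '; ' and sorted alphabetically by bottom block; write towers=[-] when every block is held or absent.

towers=[A; B; C; D/E] holding=-

step 1 (pickup(C)): towers=[B; D/E/A] holding=C
step 2 (stack(C, B)): towers=[B/C; D/E/A] holding=-
step 3 (unstack(A, E)): towers=[B/C; D/E] holding=A
step 4 (stack(A, B)) [no-op]: towers=[B/C; D/E] holding=A
step 5 (putdown(A)): towers=[A; B/C; D/E] holding=-
step 6 (unstack(C, B)): towers=[A; B; D/E] holding=C
step 7 (putdown(C)): towers=[A; B; C; D/E] holding=-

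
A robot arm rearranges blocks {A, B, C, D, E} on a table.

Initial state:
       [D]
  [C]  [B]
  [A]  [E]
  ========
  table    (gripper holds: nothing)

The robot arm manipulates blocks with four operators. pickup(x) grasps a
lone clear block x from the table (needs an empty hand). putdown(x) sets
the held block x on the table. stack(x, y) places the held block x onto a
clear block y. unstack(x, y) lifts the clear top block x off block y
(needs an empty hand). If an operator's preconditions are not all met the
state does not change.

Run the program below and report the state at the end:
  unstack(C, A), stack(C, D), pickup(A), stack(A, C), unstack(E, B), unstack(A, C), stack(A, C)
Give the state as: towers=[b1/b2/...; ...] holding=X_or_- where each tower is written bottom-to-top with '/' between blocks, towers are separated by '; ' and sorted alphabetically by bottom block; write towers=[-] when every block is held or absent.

step 1 (unstack(C, A)): towers=[A; E/B/D] holding=C
step 2 (stack(C, D)): towers=[A; E/B/D/C] holding=-
step 3 (pickup(A)): towers=[E/B/D/C] holding=A
step 4 (stack(A, C)): towers=[E/B/D/C/A] holding=-
step 5 (unstack(E, B)) [no-op]: towers=[E/B/D/C/A] holding=-
step 6 (unstack(A, C)): towers=[E/B/D/C] holding=A
step 7 (stack(A, C)): towers=[E/B/D/C/A] holding=-

towers=[E/B/D/C/A] holding=-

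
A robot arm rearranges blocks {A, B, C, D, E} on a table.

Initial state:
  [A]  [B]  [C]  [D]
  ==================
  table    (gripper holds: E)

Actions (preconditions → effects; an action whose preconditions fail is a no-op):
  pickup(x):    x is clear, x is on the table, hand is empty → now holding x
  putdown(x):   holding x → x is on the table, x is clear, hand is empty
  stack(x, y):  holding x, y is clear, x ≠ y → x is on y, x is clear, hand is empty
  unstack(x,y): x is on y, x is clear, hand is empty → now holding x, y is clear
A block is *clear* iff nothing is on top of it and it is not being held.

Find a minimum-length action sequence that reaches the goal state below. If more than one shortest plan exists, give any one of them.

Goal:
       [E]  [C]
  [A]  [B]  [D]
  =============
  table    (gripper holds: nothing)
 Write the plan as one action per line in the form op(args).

stack(E, B)
pickup(C)
stack(C, D)

step 1 (stack(E, B)): towers=[A; B/E; C; D] holding=-
step 2 (pickup(C)): towers=[A; B/E; D] holding=C
step 3 (stack(C, D)): towers=[A; B/E; D/C] holding=-
goal check: towers=[A; B/E; D/C] holding=- — reached (length 3, optimal by BFS)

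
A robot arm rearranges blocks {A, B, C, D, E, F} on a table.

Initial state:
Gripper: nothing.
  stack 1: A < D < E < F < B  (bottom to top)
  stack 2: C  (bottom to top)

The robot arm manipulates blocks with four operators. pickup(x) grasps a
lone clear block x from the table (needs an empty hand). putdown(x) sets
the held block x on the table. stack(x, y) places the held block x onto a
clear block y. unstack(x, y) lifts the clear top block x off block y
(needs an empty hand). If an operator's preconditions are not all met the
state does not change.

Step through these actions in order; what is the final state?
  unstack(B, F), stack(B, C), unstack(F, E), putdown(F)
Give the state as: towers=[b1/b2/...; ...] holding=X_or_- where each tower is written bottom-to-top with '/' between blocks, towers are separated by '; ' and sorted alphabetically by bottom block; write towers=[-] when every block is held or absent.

towers=[A/D/E; C/B; F] holding=-

step 1 (unstack(B, F)): towers=[A/D/E/F; C] holding=B
step 2 (stack(B, C)): towers=[A/D/E/F; C/B] holding=-
step 3 (unstack(F, E)): towers=[A/D/E; C/B] holding=F
step 4 (putdown(F)): towers=[A/D/E; C/B; F] holding=-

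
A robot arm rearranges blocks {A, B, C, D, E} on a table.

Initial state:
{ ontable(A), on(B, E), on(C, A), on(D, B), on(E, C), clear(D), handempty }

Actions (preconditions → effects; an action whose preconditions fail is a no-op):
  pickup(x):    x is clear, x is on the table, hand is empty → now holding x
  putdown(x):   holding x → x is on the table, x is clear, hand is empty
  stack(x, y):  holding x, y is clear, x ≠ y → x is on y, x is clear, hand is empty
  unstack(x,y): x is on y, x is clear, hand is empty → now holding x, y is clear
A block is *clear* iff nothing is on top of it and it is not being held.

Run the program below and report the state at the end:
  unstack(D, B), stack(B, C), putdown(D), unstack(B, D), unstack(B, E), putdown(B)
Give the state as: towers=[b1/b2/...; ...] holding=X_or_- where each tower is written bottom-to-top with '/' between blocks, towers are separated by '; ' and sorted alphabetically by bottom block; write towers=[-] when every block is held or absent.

step 1 (unstack(D, B)): towers=[A/C/E/B] holding=D
step 2 (stack(B, C)) [no-op]: towers=[A/C/E/B] holding=D
step 3 (putdown(D)): towers=[A/C/E/B; D] holding=-
step 4 (unstack(B, D)) [no-op]: towers=[A/C/E/B; D] holding=-
step 5 (unstack(B, E)): towers=[A/C/E; D] holding=B
step 6 (putdown(B)): towers=[A/C/E; B; D] holding=-

towers=[A/C/E; B; D] holding=-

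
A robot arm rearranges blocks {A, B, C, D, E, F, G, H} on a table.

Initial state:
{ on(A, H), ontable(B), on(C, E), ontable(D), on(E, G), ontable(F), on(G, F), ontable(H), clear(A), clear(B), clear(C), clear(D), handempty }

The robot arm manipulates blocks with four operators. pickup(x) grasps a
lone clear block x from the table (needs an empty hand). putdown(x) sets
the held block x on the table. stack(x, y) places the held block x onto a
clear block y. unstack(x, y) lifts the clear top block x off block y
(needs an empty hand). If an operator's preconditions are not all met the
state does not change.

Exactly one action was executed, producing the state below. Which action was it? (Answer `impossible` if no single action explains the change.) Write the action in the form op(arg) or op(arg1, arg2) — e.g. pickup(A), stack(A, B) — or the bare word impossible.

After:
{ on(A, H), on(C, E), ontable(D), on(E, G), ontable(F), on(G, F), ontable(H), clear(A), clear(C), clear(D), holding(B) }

pickup(B)

target: towers=[D; F/G/E/C; H/A] holding=B
     unstack(A, H) → towers=[B; D; F/G/E/C; H] holding=A
         pickup(B) → towers=[D; F/G/E/C; H/A] holding=B  ← match
         pickup(D) → towers=[B; F/G/E/C; H/A] holding=D
     unstack(C, E) → towers=[B; D; F/G/E; H/A] holding=C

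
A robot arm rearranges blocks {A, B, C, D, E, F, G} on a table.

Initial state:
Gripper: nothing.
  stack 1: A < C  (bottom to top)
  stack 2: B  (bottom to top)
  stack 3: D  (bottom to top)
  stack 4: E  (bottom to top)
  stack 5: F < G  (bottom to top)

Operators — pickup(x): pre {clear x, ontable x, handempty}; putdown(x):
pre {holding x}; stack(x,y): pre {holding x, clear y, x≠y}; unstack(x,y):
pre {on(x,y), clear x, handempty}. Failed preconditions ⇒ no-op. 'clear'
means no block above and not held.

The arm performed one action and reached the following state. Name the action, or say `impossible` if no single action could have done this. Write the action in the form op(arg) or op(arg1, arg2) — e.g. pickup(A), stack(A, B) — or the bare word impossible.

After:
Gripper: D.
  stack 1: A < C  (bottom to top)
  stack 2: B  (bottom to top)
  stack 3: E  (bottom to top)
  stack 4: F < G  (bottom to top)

target: towers=[A/C; B; E; F/G] holding=D
         pickup(B) → towers=[A/C; D; E; F/G] holding=B
     unstack(G, F) → towers=[A/C; B; D; E; F] holding=G
         pickup(D) → towers=[A/C; B; E; F/G] holding=D  ← match
         pickup(E) → towers=[A/C; B; D; F/G] holding=E
     unstack(C, A) → towers=[A; B; D; E; F/G] holding=C

pickup(D)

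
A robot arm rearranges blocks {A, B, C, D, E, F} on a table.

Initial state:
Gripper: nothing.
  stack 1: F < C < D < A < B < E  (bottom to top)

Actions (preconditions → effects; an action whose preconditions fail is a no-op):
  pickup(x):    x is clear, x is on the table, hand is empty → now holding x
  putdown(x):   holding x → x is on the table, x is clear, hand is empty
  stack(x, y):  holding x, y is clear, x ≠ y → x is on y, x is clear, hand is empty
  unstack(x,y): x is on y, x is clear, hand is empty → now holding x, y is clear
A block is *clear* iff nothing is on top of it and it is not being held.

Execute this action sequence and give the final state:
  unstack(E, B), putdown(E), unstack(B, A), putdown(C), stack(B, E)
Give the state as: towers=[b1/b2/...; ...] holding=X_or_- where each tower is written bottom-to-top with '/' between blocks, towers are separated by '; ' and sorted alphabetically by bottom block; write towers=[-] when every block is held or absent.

step 1 (unstack(E, B)): towers=[F/C/D/A/B] holding=E
step 2 (putdown(E)): towers=[E; F/C/D/A/B] holding=-
step 3 (unstack(B, A)): towers=[E; F/C/D/A] holding=B
step 4 (putdown(C)) [no-op]: towers=[E; F/C/D/A] holding=B
step 5 (stack(B, E)): towers=[E/B; F/C/D/A] holding=-

towers=[E/B; F/C/D/A] holding=-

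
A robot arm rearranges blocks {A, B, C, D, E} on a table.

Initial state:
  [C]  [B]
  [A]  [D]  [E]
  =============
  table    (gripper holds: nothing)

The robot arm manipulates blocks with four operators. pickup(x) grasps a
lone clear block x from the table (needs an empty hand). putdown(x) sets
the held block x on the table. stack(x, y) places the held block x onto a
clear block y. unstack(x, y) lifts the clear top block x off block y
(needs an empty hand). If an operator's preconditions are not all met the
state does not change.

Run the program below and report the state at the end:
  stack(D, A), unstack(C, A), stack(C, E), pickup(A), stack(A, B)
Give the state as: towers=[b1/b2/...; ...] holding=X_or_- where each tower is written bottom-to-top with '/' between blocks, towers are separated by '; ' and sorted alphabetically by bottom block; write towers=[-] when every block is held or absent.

step 1 (stack(D, A)) [no-op]: towers=[A/C; D/B; E] holding=-
step 2 (unstack(C, A)): towers=[A; D/B; E] holding=C
step 3 (stack(C, E)): towers=[A; D/B; E/C] holding=-
step 4 (pickup(A)): towers=[D/B; E/C] holding=A
step 5 (stack(A, B)): towers=[D/B/A; E/C] holding=-

towers=[D/B/A; E/C] holding=-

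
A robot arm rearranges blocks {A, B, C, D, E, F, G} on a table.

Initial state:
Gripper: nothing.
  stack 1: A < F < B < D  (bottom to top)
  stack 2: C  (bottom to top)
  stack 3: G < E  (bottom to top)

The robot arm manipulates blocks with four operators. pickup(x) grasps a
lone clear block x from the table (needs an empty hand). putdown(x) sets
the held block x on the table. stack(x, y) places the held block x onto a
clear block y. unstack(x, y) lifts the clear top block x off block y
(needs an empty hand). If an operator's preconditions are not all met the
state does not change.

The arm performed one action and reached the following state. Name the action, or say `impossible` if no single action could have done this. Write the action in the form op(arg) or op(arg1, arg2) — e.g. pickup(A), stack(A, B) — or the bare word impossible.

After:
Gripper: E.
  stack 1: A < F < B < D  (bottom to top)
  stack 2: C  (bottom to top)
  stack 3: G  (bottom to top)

unstack(E, G)

target: towers=[A/F/B/D; C; G] holding=E
     unstack(D, B) → towers=[A/F/B; C; G/E] holding=D
     unstack(E, G) → towers=[A/F/B/D; C; G] holding=E  ← match
         pickup(C) → towers=[A/F/B/D; G/E] holding=C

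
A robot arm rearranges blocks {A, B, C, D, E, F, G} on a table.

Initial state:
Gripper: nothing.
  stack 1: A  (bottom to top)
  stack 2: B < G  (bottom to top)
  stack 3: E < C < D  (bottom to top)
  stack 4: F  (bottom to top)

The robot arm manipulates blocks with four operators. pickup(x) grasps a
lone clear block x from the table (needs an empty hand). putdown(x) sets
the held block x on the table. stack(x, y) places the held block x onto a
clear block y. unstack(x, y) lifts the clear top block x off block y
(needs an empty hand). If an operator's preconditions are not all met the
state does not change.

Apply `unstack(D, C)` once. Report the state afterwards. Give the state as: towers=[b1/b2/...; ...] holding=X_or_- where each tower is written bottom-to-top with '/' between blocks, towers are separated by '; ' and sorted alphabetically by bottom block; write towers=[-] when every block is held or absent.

towers=[A; B/G; E/C; F] holding=D

before: towers=[A; B/G; E/C/D; F] holding=-
pre[unstack(D, C)]: on(D,C) ok, clear(D) ok, handempty ok
all met → apply unstack(D, C)
after:  towers=[A; B/G; E/C; F] holding=D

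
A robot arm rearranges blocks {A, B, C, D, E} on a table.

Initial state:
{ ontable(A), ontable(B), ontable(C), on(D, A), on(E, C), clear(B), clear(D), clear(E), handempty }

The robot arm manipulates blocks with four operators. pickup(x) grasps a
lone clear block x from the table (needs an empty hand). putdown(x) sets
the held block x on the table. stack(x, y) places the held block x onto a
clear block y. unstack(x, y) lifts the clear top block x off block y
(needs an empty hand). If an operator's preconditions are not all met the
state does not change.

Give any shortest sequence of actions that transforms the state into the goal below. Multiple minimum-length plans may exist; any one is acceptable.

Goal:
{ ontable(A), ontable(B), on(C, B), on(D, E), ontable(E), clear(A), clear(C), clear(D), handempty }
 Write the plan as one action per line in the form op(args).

unstack(E, C)
putdown(E)
unstack(D, A)
stack(D, E)
pickup(C)
stack(C, B)

step 1 (unstack(E, C)): towers=[A/D; B; C] holding=E
step 2 (putdown(E)): towers=[A/D; B; C; E] holding=-
step 3 (unstack(D, A)): towers=[A; B; C; E] holding=D
step 4 (stack(D, E)): towers=[A; B; C; E/D] holding=-
step 5 (pickup(C)): towers=[A; B; E/D] holding=C
step 6 (stack(C, B)): towers=[A; B/C; E/D] holding=-
goal check: towers=[A; B/C; E/D] holding=- — reached (length 6, optimal by BFS)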